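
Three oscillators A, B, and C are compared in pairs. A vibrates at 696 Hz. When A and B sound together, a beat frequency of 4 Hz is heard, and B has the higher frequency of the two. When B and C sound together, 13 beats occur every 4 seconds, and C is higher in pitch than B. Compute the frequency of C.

B is above A, so f_B = 696 + 4 = 700 Hz.
B–C: Beat frequency = 13/4 = 3.25 Hz.
C is above B, so f_C = 700 + 3.25 = 703.25 Hz.

703.25 Hz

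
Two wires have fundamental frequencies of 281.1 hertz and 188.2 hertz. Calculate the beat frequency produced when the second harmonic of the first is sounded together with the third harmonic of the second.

Second harmonic of the first: 2·281.1 = 562.2 Hz.
Third harmonic of the second: 3·188.2 = 564.6 Hz.
f_beat = |562.2 − 564.6| = 2.4 Hz.

2.4 Hz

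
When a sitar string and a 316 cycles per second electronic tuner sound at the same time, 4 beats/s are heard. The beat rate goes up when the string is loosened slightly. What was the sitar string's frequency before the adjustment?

|f − 316| = 4, so the sitar string was at either 312 Hz or 320 Hz.
Reducing tension lowers a string's frequency; the adjustment lowers the sitar string's frequency.
The beat rate rose, so the adjustment moved the sitar string further from 316 Hz — it was already below the reference.

312 Hz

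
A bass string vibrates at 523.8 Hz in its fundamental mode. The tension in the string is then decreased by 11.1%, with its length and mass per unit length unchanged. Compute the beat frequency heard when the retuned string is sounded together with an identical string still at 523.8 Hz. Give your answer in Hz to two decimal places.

29.93 Hz

For a string, f ∝ √T, so the new frequency is 523.8·√0.889 = 493.8742 Hz.
f_beat = |493.8742 − 523.8| = 29.93 Hz.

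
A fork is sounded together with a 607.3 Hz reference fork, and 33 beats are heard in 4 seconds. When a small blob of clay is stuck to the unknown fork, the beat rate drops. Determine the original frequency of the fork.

Beat frequency = 33/4 = 8.25 Hz.
|f − 607.3| = 8.25, so the fork was at either 599.05 Hz or 615.55 Hz.
Adding mass to a fork lowers its frequency; the adjustment lowers the fork's frequency.
The beat rate fell, so the adjustment moved the fork toward 607.3 Hz — it must have started above the reference.

615.55 Hz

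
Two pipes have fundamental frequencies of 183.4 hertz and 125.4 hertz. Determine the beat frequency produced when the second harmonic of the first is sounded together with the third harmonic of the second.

9.4 Hz

Second harmonic of the first: 2·183.4 = 366.8 Hz.
Third harmonic of the second: 3·125.4 = 376.2 Hz.
f_beat = |366.8 − 376.2| = 9.4 Hz.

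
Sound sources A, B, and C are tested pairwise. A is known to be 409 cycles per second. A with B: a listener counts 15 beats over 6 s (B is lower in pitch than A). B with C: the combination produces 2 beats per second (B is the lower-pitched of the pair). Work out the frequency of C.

408.5 Hz

A–B: Beat frequency = 15/6 = 2.5 Hz.
B is below A, so f_B = 409 − 2.5 = 406.5 Hz.
C is above B, so f_C = 406.5 + 2 = 408.5 Hz.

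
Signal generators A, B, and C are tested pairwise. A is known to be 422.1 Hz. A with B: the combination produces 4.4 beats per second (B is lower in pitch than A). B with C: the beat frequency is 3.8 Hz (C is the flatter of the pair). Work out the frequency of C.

B is below A, so f_B = 422.1 − 4.4 = 417.7 Hz.
C is below B, so f_C = 417.7 − 3.8 = 413.9 Hz.

413.9 Hz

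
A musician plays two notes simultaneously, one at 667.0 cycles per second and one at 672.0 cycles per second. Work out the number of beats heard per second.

5 Hz

The beat frequency equals the magnitude of the frequency difference.
|667.0 − 672.0| = 5 Hz.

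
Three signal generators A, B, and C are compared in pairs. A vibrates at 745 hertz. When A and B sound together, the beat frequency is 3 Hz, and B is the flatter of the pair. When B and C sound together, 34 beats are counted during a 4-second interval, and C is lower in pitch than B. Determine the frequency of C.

B is below A, so f_B = 745 − 3 = 742 Hz.
B–C: Beat frequency = 34/4 = 8.5 Hz.
C is below B, so f_C = 742 − 8.5 = 733.5 Hz.

733.5 Hz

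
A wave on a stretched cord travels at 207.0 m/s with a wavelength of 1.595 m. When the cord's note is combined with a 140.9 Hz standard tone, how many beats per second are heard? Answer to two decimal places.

Source frequency f = v/λ = 207.0/1.595 = 129.7806 Hz.
f_beat = |129.7806 − 140.9| = 11.12 Hz.

11.12 Hz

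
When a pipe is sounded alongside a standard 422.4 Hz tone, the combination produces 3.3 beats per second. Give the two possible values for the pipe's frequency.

419.1 Hz or 425.7 Hz

|f − 422.4| = 3.3, so f = 422.4 ± 3.3.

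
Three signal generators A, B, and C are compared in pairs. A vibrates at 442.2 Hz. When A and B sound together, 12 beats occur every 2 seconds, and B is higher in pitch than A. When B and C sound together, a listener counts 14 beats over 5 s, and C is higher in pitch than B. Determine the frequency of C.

451 Hz

A–B: Beat frequency = 12/2 = 6 Hz.
B is above A, so f_B = 442.2 + 6 = 448.2 Hz.
B–C: Beat frequency = 14/5 = 2.8 Hz.
C is above B, so f_C = 448.2 + 2.8 = 451 Hz.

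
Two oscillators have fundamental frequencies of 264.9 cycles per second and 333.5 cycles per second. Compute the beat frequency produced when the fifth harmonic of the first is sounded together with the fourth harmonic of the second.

9.5 Hz

Fifth harmonic of the first: 5·264.9 = 1324.5 Hz.
Fourth harmonic of the second: 4·333.5 = 1334.0 Hz.
f_beat = |1324.5 − 1334.0| = 9.5 Hz.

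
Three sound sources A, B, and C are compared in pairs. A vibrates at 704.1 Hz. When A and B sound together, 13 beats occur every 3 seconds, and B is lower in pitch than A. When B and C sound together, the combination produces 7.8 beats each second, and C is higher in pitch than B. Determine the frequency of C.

A–B: Beat frequency = 13/3 = 4.3333 Hz.
B is below A, so f_B = 704.1 − 4.3333 = 699.7667 Hz.
C is above B, so f_C = 699.7667 + 7.8 = 707.5667 Hz.

707.5667 Hz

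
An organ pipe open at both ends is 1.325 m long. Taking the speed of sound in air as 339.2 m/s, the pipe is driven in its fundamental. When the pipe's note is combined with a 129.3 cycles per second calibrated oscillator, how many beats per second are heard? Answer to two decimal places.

Open pipe: f_n = n·v/(2L) = 1·339.2/(2·1.325) = 128.0000 Hz.
f_beat = |128.0000 − 129.3| = 1.30 Hz.

1.30 Hz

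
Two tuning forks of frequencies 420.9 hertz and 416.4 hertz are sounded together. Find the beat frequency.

4.5 Hz

The beat frequency equals the magnitude of the frequency difference.
|420.9 − 416.4| = 4.5 Hz.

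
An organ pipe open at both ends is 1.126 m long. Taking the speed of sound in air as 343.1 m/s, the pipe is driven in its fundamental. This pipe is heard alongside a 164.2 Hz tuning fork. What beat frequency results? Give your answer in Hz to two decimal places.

Open pipe: f_n = n·v/(2L) = 1·343.1/(2·1.126) = 152.3535 Hz.
f_beat = |152.3535 − 164.2| = 11.85 Hz.

11.85 Hz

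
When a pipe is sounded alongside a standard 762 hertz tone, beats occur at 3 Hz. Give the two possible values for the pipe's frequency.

759 Hz or 765 Hz

|f − 762| = 3, so f = 762 ± 3.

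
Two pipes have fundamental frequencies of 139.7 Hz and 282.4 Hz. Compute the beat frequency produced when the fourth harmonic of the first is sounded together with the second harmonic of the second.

6.0 Hz

Fourth harmonic of the first: 4·139.7 = 558.8 Hz.
Second harmonic of the second: 2·282.4 = 564.8 Hz.
f_beat = |558.8 − 564.8| = 6.0 Hz.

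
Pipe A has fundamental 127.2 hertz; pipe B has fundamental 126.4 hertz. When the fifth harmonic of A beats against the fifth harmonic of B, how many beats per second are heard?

Fifth harmonic of the first: 5·127.2 = 636.0 Hz.
Fifth harmonic of the second: 5·126.4 = 632.0 Hz.
f_beat = |636.0 − 632.0| = 4.0 Hz.

4.0 Hz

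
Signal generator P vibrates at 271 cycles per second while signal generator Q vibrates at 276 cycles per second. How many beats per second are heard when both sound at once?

The beat frequency equals the magnitude of the frequency difference.
|271 − 276| = 5 Hz.

5 Hz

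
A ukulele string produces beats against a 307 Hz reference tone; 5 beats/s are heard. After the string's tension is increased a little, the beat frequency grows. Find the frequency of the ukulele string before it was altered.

312 Hz

|f − 307| = 5, so the ukulele string was at either 302 Hz or 312 Hz.
Higher tension means higher frequency; the adjustment raises the ukulele string's frequency.
The beat rate rose, so the adjustment moved the ukulele string further from 307 Hz — it was already above the reference.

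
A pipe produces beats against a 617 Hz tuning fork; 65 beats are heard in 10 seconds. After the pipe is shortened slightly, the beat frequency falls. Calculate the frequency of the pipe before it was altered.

610.5 Hz

Beat frequency = 65/10 = 6.5 Hz.
|f − 617| = 6.5, so the pipe was at either 610.5 Hz or 623.5 Hz.
A shorter pipe has a higher fundamental; the adjustment raises the pipe's frequency.
The beat rate fell, so the adjustment moved the pipe toward 617 Hz — it must have started below the reference.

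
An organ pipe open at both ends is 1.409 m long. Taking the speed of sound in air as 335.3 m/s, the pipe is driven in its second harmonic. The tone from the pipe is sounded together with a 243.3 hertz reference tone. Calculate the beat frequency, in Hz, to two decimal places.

5.33 Hz

Open pipe: f_n = n·v/(2L) = 2·335.3/(2·1.409) = 237.9702 Hz.
f_beat = |237.9702 − 243.3| = 5.33 Hz.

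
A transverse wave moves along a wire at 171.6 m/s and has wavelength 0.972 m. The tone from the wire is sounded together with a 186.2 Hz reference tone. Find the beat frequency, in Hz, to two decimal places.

Source frequency f = v/λ = 171.6/0.972 = 176.5432 Hz.
f_beat = |176.5432 − 186.2| = 9.66 Hz.

9.66 Hz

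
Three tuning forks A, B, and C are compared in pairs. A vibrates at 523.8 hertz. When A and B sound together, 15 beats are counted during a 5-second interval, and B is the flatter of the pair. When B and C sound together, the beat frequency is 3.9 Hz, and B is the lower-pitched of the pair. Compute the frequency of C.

A–B: Beat frequency = 15/5 = 3 Hz.
B is below A, so f_B = 523.8 − 3 = 520.8 Hz.
C is above B, so f_C = 520.8 + 3.9 = 524.7 Hz.

524.7 Hz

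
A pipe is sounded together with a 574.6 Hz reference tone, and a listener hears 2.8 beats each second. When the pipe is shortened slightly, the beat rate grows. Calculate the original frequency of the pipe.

|f − 574.6| = 2.8, so the pipe was at either 571.8 Hz or 577.4 Hz.
A shorter pipe has a higher fundamental; the adjustment raises the pipe's frequency.
The beat rate rose, so the adjustment moved the pipe further from 574.6 Hz — it was already above the reference.

577.4 Hz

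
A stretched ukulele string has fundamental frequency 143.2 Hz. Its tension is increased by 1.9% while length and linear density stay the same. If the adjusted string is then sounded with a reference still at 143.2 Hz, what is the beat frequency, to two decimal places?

1.35 Hz

For a string, f ∝ √T, so the new frequency is 143.2·√1.019 = 144.5540 Hz.
f_beat = |144.5540 − 143.2| = 1.35 Hz.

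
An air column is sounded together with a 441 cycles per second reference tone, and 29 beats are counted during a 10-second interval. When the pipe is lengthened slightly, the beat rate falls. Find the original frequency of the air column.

443.9 Hz

Beat frequency = 29/10 = 2.9 Hz.
|f − 441| = 2.9, so the air column was at either 438.1 Hz or 443.9 Hz.
A longer pipe has a lower fundamental; the adjustment lowers the air column's frequency.
The beat rate fell, so the adjustment moved the air column toward 441 Hz — it must have started above the reference.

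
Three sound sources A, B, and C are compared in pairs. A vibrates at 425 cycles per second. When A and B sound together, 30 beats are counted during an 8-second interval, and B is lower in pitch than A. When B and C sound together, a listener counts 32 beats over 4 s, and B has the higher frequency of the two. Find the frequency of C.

A–B: Beat frequency = 30/8 = 3.75 Hz.
B is below A, so f_B = 425 − 3.75 = 421.25 Hz.
B–C: Beat frequency = 32/4 = 8 Hz.
C is below B, so f_C = 421.25 − 8 = 413.25 Hz.

413.25 Hz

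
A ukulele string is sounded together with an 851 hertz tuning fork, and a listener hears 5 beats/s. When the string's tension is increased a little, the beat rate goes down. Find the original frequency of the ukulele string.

|f − 851| = 5, so the ukulele string was at either 846 Hz or 856 Hz.
Higher tension means higher frequency; the adjustment raises the ukulele string's frequency.
The beat rate fell, so the adjustment moved the ukulele string toward 851 Hz — it must have started below the reference.

846 Hz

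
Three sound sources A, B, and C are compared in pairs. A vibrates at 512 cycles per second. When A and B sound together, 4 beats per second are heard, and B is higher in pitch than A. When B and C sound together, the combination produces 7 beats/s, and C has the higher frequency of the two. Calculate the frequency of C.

523 Hz

B is above A, so f_B = 512 + 4 = 516 Hz.
C is above B, so f_C = 516 + 7 = 523 Hz.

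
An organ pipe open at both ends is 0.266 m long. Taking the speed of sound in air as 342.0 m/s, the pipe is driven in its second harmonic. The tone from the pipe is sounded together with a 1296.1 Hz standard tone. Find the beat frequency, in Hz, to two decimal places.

Open pipe: f_n = n·v/(2L) = 2·342.0/(2·0.266) = 1285.7143 Hz.
f_beat = |1285.7143 − 1296.1| = 10.39 Hz.

10.39 Hz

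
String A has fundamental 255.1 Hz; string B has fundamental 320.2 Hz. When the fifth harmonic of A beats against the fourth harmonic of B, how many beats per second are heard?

5.3 Hz

Fifth harmonic of the first: 5·255.1 = 1275.5 Hz.
Fourth harmonic of the second: 4·320.2 = 1280.8 Hz.
f_beat = |1275.5 − 1280.8| = 5.3 Hz.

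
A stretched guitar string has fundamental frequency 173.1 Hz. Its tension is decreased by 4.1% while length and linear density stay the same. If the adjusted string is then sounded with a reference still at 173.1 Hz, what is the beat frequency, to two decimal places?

For a string, f ∝ √T, so the new frequency is 173.1·√0.959 = 169.5143 Hz.
f_beat = |169.5143 − 173.1| = 3.59 Hz.

3.59 Hz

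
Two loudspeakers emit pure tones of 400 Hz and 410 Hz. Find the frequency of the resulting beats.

10 Hz

f_beat = |f₁ − f₂|.
|400 − 410| = 10 Hz.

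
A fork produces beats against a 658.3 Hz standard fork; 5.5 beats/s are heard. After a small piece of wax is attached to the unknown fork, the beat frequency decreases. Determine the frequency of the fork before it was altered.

663.8 Hz

|f − 658.3| = 5.5, so the fork was at either 652.8 Hz or 663.8 Hz.
Loading a fork with wax lowers its frequency; the adjustment lowers the fork's frequency.
The beat rate fell, so the adjustment moved the fork toward 658.3 Hz — it must have started above the reference.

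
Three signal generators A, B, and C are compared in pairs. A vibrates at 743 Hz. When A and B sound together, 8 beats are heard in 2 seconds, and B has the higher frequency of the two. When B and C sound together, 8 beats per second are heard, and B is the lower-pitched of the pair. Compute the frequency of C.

A–B: Beat frequency = 8/2 = 4 Hz.
B is above A, so f_B = 743 + 4 = 747 Hz.
C is above B, so f_C = 747 + 8 = 755 Hz.

755 Hz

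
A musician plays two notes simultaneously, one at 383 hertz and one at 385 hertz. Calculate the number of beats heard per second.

2 Hz

The beat frequency equals the magnitude of the frequency difference.
|383 − 385| = 2 Hz.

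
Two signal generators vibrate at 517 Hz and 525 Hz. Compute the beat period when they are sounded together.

0.125 s

f_beat = |517 − 525| = 8 Hz.
Beat period T = 1 / f_beat = 1 / 8 s.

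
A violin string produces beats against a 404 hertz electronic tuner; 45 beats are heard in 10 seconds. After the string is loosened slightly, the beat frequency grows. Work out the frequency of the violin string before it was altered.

Beat frequency = 45/10 = 4.5 Hz.
|f − 404| = 4.5, so the violin string was at either 399.5 Hz or 408.5 Hz.
Reducing tension lowers a string's frequency; the adjustment lowers the violin string's frequency.
The beat rate rose, so the adjustment moved the violin string further from 404 Hz — it was already below the reference.

399.5 Hz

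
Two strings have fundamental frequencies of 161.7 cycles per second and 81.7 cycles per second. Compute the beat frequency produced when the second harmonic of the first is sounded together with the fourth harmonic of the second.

Second harmonic of the first: 2·161.7 = 323.4 Hz.
Fourth harmonic of the second: 4·81.7 = 326.8 Hz.
f_beat = |323.4 − 326.8| = 3.4 Hz.

3.4 Hz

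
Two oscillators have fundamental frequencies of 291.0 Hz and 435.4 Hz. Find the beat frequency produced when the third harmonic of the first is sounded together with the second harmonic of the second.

Third harmonic of the first: 3·291.0 = 873.0 Hz.
Second harmonic of the second: 2·435.4 = 870.8 Hz.
f_beat = |873.0 − 870.8| = 2.2 Hz.

2.2 Hz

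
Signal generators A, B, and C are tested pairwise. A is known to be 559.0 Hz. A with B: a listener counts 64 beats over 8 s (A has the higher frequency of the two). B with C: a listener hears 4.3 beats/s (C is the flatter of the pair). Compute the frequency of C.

546.7 Hz

A–B: Beat frequency = 64/8 = 8 Hz.
B is below A, so f_B = 559.0 − 8 = 551 Hz.
C is below B, so f_C = 551 − 4.3 = 546.7 Hz.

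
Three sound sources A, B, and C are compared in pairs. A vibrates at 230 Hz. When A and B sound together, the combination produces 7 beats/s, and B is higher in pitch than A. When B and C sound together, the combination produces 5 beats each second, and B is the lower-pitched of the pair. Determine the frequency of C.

242 Hz

B is above A, so f_B = 230 + 7 = 237 Hz.
C is above B, so f_C = 237 + 5 = 242 Hz.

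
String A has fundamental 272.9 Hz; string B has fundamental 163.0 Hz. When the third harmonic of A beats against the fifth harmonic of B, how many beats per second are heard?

Third harmonic of the first: 3·272.9 = 818.7 Hz.
Fifth harmonic of the second: 5·163.0 = 815.0 Hz.
f_beat = |818.7 − 815.0| = 3.7 Hz.

3.7 Hz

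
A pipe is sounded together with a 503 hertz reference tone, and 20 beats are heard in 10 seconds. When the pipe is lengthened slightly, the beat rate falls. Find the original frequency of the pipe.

505 Hz

Beat frequency = 20/10 = 2 Hz.
|f − 503| = 2, so the pipe was at either 501 Hz or 505 Hz.
A longer pipe has a lower fundamental; the adjustment lowers the pipe's frequency.
The beat rate fell, so the adjustment moved the pipe toward 503 Hz — it must have started above the reference.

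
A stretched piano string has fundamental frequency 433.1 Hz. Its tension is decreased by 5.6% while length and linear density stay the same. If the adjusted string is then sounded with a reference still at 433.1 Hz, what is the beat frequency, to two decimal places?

12.30 Hz

For a string, f ∝ √T, so the new frequency is 433.1·√0.944 = 420.7985 Hz.
f_beat = |420.7985 − 433.1| = 12.30 Hz.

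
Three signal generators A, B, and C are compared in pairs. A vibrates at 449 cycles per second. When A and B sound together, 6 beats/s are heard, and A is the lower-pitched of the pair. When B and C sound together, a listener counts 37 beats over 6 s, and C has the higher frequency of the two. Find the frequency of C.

B is above A, so f_B = 449 + 6 = 455 Hz.
B–C: Beat frequency = 37/6 = 6.1667 Hz.
C is above B, so f_C = 455 + 6.1667 = 461.1667 Hz.

461.1667 Hz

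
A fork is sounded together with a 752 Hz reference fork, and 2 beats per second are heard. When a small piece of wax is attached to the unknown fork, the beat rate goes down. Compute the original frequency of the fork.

754 Hz

|f − 752| = 2, so the fork was at either 750 Hz or 754 Hz.
Loading a fork with wax lowers its frequency; the adjustment lowers the fork's frequency.
The beat rate fell, so the adjustment moved the fork toward 752 Hz — it must have started above the reference.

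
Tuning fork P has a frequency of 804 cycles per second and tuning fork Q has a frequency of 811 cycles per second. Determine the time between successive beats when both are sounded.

0.143 s

f_beat = |804 − 811| = 7 Hz.
Beat period T = 1 / f_beat = 1 / 7 s.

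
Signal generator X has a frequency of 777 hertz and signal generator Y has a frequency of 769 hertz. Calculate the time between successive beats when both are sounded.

f_beat = |777 − 769| = 8 Hz.
Beat period T = 1 / f_beat = 1 / 8 s.

0.125 s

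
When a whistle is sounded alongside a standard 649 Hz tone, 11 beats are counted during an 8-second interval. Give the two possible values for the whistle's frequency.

647.625 Hz or 650.375 Hz

Beat frequency = 11/8 = 1.375 Hz.
|f − 649| = 1.375, so f = 649 ± 1.375.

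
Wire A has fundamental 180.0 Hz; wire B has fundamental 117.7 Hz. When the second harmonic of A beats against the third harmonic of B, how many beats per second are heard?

Second harmonic of the first: 2·180.0 = 360.0 Hz.
Third harmonic of the second: 3·117.7 = 353.1 Hz.
f_beat = |360.0 − 353.1| = 6.9 Hz.

6.9 Hz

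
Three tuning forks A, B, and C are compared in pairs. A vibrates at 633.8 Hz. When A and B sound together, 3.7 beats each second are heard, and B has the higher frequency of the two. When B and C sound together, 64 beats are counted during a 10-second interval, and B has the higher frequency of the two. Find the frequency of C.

631.1 Hz

B is above A, so f_B = 633.8 + 3.7 = 637.5 Hz.
B–C: Beat frequency = 64/10 = 6.4 Hz.
C is below B, so f_C = 637.5 − 6.4 = 631.1 Hz.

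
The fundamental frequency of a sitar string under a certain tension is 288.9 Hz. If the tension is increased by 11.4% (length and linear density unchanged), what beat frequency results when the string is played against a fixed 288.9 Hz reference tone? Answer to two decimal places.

For a string, f ∝ √T, so the new frequency is 288.9·√1.114 = 304.9230 Hz.
f_beat = |304.9230 − 288.9| = 16.02 Hz.

16.02 Hz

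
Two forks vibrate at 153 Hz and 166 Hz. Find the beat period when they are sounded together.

f_beat = |153 − 166| = 13 Hz.
Beat period T = 1 / f_beat = 1 / 13 s.

0.077 s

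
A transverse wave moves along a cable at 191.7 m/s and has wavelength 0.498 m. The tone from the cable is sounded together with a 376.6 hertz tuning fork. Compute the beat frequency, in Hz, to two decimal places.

8.34 Hz

Source frequency f = v/λ = 191.7/0.498 = 384.9398 Hz.
f_beat = |384.9398 − 376.6| = 8.34 Hz.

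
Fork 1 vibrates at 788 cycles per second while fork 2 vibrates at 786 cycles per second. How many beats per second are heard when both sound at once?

The beat frequency equals the magnitude of the frequency difference.
|788 − 786| = 2 Hz.

2 Hz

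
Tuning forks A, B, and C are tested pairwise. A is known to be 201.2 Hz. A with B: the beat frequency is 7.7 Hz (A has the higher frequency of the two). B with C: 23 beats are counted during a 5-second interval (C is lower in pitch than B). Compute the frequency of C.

B is below A, so f_B = 201.2 − 7.7 = 193.5 Hz.
B–C: Beat frequency = 23/5 = 4.6 Hz.
C is below B, so f_C = 193.5 − 4.6 = 188.9 Hz.

188.9 Hz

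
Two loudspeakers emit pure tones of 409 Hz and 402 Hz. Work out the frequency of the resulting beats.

f_beat = |f₁ − f₂|.
|409 − 402| = 7 Hz.

7 Hz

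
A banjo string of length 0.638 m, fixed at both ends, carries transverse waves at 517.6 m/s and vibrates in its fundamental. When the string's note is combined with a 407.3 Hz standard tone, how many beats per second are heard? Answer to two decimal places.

1.66 Hz

For a string fixed at both ends, f_n = n·v/(2L) = 1·517.6/(2·0.638) = 405.6426 Hz.
f_beat = |405.6426 − 407.3| = 1.66 Hz.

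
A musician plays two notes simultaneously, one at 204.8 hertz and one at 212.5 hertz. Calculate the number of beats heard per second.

7.7 Hz

The beat frequency equals the magnitude of the frequency difference.
|204.8 − 212.5| = 7.7 Hz.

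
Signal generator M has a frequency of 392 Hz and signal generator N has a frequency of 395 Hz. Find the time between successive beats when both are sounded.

f_beat = |392 − 395| = 3 Hz.
Beat period T = 1 / f_beat = 1 / 3 s.

0.333 s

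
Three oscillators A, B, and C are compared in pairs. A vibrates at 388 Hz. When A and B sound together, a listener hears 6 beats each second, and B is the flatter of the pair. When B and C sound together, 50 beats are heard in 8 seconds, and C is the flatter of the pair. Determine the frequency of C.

375.75 Hz

B is below A, so f_B = 388 − 6 = 382 Hz.
B–C: Beat frequency = 50/8 = 6.25 Hz.
C is below B, so f_C = 382 − 6.25 = 375.75 Hz.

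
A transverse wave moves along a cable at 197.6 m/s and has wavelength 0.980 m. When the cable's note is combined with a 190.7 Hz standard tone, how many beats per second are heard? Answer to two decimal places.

10.93 Hz

Source frequency f = v/λ = 197.6/0.980 = 201.6327 Hz.
f_beat = |201.6327 − 190.7| = 10.93 Hz.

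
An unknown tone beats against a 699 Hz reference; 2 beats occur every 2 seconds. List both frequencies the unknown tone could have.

698 Hz or 700 Hz

Beat frequency = 2/2 = 1 Hz.
|f − 699| = 1, so f = 699 ± 1.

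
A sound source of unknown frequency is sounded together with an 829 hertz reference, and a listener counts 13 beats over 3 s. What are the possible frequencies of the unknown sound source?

Beat frequency = 13/3 = 4.3333 Hz.
|f − 829| = 4.3333, so f = 829 ± 4.3333.

824.6667 Hz or 833.3333 Hz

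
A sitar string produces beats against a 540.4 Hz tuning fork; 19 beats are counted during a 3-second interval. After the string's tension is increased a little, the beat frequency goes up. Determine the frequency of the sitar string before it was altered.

Beat frequency = 19/3 = 6.3333 Hz.
|f − 540.4| = 6.3333, so the sitar string was at either 534.0667 Hz or 546.7333 Hz.
Higher tension means higher frequency; the adjustment raises the sitar string's frequency.
The beat rate rose, so the adjustment moved the sitar string further from 540.4 Hz — it was already above the reference.

546.7333 Hz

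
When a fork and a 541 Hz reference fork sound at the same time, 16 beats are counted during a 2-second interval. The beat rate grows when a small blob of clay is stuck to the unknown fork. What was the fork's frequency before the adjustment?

Beat frequency = 16/2 = 8 Hz.
|f − 541| = 8, so the fork was at either 533 Hz or 549 Hz.
Adding mass to a fork lowers its frequency; the adjustment lowers the fork's frequency.
The beat rate rose, so the adjustment moved the fork further from 541 Hz — it was already below the reference.

533 Hz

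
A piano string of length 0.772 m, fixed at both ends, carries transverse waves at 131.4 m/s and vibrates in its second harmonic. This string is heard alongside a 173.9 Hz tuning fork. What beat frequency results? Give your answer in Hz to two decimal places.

3.69 Hz

For a string fixed at both ends, f_n = n·v/(2L) = 2·131.4/(2·0.772) = 170.2073 Hz.
f_beat = |170.2073 − 173.9| = 3.69 Hz.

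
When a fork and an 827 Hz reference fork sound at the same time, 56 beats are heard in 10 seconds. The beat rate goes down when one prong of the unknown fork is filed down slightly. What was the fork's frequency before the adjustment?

Beat frequency = 56/10 = 5.6 Hz.
|f − 827| = 5.6, so the fork was at either 821.4 Hz or 832.6 Hz.
Filing a prong removes mass and raises the fork's frequency; the adjustment raises the fork's frequency.
The beat rate fell, so the adjustment moved the fork toward 827 Hz — it must have started below the reference.

821.4 Hz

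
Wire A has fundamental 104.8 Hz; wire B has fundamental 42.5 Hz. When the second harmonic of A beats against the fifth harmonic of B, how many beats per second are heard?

Second harmonic of the first: 2·104.8 = 209.6 Hz.
Fifth harmonic of the second: 5·42.5 = 212.5 Hz.
f_beat = |209.6 − 212.5| = 2.9 Hz.

2.9 Hz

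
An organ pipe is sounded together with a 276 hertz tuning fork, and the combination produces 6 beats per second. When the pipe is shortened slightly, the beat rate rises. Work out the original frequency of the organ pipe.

|f − 276| = 6, so the organ pipe was at either 270 Hz or 282 Hz.
A shorter pipe has a higher fundamental; the adjustment raises the organ pipe's frequency.
The beat rate rose, so the adjustment moved the organ pipe further from 276 Hz — it was already above the reference.

282 Hz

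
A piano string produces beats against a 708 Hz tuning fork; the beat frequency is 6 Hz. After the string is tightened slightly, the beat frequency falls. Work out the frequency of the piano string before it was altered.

702 Hz

|f − 708| = 6, so the piano string was at either 702 Hz or 714 Hz.
Increasing tension raises a string's frequency; the adjustment raises the piano string's frequency.
The beat rate fell, so the adjustment moved the piano string toward 708 Hz — it must have started below the reference.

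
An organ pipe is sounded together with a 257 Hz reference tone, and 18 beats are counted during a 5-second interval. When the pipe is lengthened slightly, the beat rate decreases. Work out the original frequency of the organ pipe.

Beat frequency = 18/5 = 3.6 Hz.
|f − 257| = 3.6, so the organ pipe was at either 253.4 Hz or 260.6 Hz.
A longer pipe has a lower fundamental; the adjustment lowers the organ pipe's frequency.
The beat rate fell, so the adjustment moved the organ pipe toward 257 Hz — it must have started above the reference.

260.6 Hz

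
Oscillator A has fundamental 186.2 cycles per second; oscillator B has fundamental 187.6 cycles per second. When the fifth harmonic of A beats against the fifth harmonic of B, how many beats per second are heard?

7.0 Hz

Fifth harmonic of the first: 5·186.2 = 931.0 Hz.
Fifth harmonic of the second: 5·187.6 = 938.0 Hz.
f_beat = |931.0 − 938.0| = 7.0 Hz.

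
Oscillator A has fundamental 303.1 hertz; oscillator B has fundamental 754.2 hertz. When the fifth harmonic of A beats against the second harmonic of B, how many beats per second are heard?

7.1 Hz

Fifth harmonic of the first: 5·303.1 = 1515.5 Hz.
Second harmonic of the second: 2·754.2 = 1508.4 Hz.
f_beat = |1515.5 − 1508.4| = 7.1 Hz.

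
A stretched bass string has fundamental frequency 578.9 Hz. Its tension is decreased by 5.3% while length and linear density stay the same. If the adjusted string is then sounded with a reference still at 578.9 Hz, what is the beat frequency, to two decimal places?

15.55 Hz

For a string, f ∝ √T, so the new frequency is 578.9·√0.947 = 563.3503 Hz.
f_beat = |563.3503 − 578.9| = 15.55 Hz.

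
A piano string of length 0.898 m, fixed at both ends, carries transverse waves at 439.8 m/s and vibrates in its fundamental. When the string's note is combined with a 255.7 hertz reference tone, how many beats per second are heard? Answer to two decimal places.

10.82 Hz

For a string fixed at both ends, f_n = n·v/(2L) = 1·439.8/(2·0.898) = 244.8775 Hz.
f_beat = |244.8775 − 255.7| = 10.82 Hz.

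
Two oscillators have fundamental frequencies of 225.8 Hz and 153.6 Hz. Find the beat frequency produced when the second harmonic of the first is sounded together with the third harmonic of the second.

9.2 Hz

Second harmonic of the first: 2·225.8 = 451.6 Hz.
Third harmonic of the second: 3·153.6 = 460.8 Hz.
f_beat = |451.6 − 460.8| = 9.2 Hz.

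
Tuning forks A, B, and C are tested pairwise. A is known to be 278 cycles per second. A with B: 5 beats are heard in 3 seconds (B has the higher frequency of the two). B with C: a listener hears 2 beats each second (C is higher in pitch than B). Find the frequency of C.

A–B: Beat frequency = 5/3 = 1.6667 Hz.
B is above A, so f_B = 278 + 1.6667 = 279.6667 Hz.
C is above B, so f_C = 279.6667 + 2 = 281.6667 Hz.

281.6667 Hz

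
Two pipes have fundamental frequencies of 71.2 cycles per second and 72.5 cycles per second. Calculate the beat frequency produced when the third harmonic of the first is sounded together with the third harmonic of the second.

3.9 Hz

Third harmonic of the first: 3·71.2 = 213.6 Hz.
Third harmonic of the second: 3·72.5 = 217.5 Hz.
f_beat = |213.6 − 217.5| = 3.9 Hz.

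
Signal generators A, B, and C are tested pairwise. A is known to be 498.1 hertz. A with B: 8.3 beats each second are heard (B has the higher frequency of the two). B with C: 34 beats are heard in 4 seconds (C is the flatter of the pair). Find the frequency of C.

B is above A, so f_B = 498.1 + 8.3 = 506.4 Hz.
B–C: Beat frequency = 34/4 = 8.5 Hz.
C is below B, so f_C = 506.4 − 8.5 = 497.9 Hz.

497.9 Hz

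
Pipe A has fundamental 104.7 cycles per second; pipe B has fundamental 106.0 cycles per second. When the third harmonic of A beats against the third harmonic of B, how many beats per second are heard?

3.9 Hz

Third harmonic of the first: 3·104.7 = 314.1 Hz.
Third harmonic of the second: 3·106.0 = 318.0 Hz.
f_beat = |314.1 − 318.0| = 3.9 Hz.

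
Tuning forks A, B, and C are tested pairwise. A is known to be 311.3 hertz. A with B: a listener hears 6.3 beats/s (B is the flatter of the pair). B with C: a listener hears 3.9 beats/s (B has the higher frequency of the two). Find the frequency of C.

301.1 Hz

B is below A, so f_B = 311.3 − 6.3 = 305 Hz.
C is below B, so f_C = 305 − 3.9 = 301.1 Hz.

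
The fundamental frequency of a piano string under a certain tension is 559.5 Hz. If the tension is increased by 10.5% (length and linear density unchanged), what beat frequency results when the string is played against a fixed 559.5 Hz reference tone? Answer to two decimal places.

For a string, f ∝ √T, so the new frequency is 559.5·√1.105 = 588.1407 Hz.
f_beat = |588.1407 − 559.5| = 28.64 Hz.

28.64 Hz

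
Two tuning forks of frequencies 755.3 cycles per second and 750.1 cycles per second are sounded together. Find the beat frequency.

5.2 Hz

Beats arise from superposition of two nearby frequencies; the beat rate is |f₁ − f₂|.
|755.3 − 750.1| = 5.2 Hz.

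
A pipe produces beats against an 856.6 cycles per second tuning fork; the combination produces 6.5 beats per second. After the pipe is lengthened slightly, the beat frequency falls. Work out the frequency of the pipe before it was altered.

863.1 Hz

|f − 856.6| = 6.5, so the pipe was at either 850.1 Hz or 863.1 Hz.
A longer pipe has a lower fundamental; the adjustment lowers the pipe's frequency.
The beat rate fell, so the adjustment moved the pipe toward 856.6 Hz — it must have started above the reference.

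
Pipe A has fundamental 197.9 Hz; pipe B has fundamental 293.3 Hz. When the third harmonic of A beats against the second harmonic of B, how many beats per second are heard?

Third harmonic of the first: 3·197.9 = 593.7 Hz.
Second harmonic of the second: 2·293.3 = 586.6 Hz.
f_beat = |593.7 − 586.6| = 7.1 Hz.

7.1 Hz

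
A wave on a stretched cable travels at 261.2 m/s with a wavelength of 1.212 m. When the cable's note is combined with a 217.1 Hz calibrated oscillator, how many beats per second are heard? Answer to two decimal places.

1.59 Hz

Source frequency f = v/λ = 261.2/1.212 = 215.5116 Hz.
f_beat = |215.5116 − 217.1| = 1.59 Hz.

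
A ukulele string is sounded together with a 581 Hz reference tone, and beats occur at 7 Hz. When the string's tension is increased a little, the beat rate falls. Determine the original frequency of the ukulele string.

|f − 581| = 7, so the ukulele string was at either 574 Hz or 588 Hz.
Higher tension means higher frequency; the adjustment raises the ukulele string's frequency.
The beat rate fell, so the adjustment moved the ukulele string toward 581 Hz — it must have started below the reference.

574 Hz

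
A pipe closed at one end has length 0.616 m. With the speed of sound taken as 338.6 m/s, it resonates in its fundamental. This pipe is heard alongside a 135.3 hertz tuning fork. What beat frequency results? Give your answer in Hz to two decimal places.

Closed pipe (odd harmonics): f_n = n·v/(4L) = 1·338.6/(4·0.616) = 137.4188 Hz.
f_beat = |137.4188 − 135.3| = 2.12 Hz.

2.12 Hz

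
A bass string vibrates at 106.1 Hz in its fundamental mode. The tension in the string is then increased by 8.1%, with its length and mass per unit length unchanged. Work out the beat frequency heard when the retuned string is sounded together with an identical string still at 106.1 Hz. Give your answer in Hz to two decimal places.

For a string, f ∝ √T, so the new frequency is 106.1·√1.081 = 110.3134 Hz.
f_beat = |110.3134 − 106.1| = 4.21 Hz.

4.21 Hz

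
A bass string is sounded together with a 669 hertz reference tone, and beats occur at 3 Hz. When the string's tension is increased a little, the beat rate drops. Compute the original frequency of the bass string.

|f − 669| = 3, so the bass string was at either 666 Hz or 672 Hz.
Higher tension means higher frequency; the adjustment raises the bass string's frequency.
The beat rate fell, so the adjustment moved the bass string toward 669 Hz — it must have started below the reference.

666 Hz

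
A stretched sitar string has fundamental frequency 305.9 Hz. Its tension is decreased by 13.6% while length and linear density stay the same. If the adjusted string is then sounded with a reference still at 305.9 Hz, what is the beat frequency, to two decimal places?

For a string, f ∝ √T, so the new frequency is 305.9·√0.864 = 284.3389 Hz.
f_beat = |284.3389 − 305.9| = 21.56 Hz.

21.56 Hz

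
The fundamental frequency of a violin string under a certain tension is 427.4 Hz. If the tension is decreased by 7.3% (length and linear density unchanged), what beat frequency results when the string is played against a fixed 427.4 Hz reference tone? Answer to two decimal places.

For a string, f ∝ √T, so the new frequency is 427.4·√0.927 = 411.5043 Hz.
f_beat = |411.5043 − 427.4| = 15.90 Hz.

15.90 Hz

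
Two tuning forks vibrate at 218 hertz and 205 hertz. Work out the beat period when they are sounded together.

f_beat = |218 − 205| = 13 Hz.
Beat period T = 1 / f_beat = 1 / 13 s.

0.077 s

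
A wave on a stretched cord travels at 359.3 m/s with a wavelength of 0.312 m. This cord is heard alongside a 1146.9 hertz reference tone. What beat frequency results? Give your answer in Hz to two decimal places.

4.70 Hz

Source frequency f = v/λ = 359.3/0.312 = 1151.6026 Hz.
f_beat = |1151.6026 − 1146.9| = 4.70 Hz.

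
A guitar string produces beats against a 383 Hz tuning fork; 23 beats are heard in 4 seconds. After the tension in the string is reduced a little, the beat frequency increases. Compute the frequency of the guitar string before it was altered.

377.25 Hz

Beat frequency = 23/4 = 5.75 Hz.
|f − 383| = 5.75, so the guitar string was at either 377.25 Hz or 388.75 Hz.
Lower tension means lower frequency; the adjustment lowers the guitar string's frequency.
The beat rate rose, so the adjustment moved the guitar string further from 383 Hz — it was already below the reference.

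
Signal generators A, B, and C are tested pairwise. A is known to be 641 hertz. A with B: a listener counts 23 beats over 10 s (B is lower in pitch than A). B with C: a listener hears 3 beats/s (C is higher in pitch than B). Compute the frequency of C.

A–B: Beat frequency = 23/10 = 2.3 Hz.
B is below A, so f_B = 641 − 2.3 = 638.7 Hz.
C is above B, so f_C = 638.7 + 3 = 641.7 Hz.

641.7 Hz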